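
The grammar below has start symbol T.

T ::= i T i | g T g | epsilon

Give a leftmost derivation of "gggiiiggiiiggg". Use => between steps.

T => gTg => ggTgg => gggTggg => gggiTiggg => gggiiTiiggg => gggiiiTiiiggg => gggiiigTgiiiggg => gggiiiggiiiggg

T => gTg   [T ::= g T g]
gTg => ggTgg   [T ::= g T g]
ggTgg => gggTggg   [T ::= g T g]
gggTggg => gggiTiggg   [T ::= i T i]
gggiTiggg => gggiiTiiggg   [T ::= i T i]
gggiiTiiggg => gggiiiTiiiggg   [T ::= i T i]
gggiiiTiiiggg => gggiiigTgiiiggg   [T ::= g T g]
gggiiigTgiiiggg => gggiiiggiiiggg   [T ::= epsilon]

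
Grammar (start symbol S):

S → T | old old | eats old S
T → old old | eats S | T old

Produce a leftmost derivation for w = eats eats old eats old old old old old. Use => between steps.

S => T   [S → T]
T => T old   [T → T old]
T old => eats S old   [T → eats S]
eats S old => eats eats old S old   [S → eats old S]
eats eats old S old => eats eats old eats old S old   [S → eats old S]
eats eats old eats old S old => eats eats old eats old T old   [S → T]
eats eats old eats old T old => eats eats old eats old T old old   [T → T old]
eats eats old eats old T old old => eats eats old eats old old old old old   [T → old old]

S => T => T old => eats S old => eats eats old S old => eats eats old eats old S old => eats eats old eats old T old => eats eats old eats old T old old => eats eats old eats old old old old old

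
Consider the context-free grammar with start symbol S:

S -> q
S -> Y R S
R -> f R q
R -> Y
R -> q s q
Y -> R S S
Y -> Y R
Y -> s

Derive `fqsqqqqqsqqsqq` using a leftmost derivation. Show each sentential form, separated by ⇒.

S⇒YRS⇒YRRS⇒RSSRRS⇒fRqSSRRS⇒fqsqqSSRRS⇒fqsqqqSRRS⇒fqsqqqqRRS⇒fqsqqqqqsqRS⇒fqsqqqqqsqqsqS⇒fqsqqqqqsqqsqq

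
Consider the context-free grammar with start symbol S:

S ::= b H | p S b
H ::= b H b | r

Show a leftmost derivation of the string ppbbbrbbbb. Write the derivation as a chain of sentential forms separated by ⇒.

S ⇒ pSb ⇒ ppSbb ⇒ ppbHbb ⇒ ppbbHbbb ⇒ ppbbbHbbbb ⇒ ppbbbrbbbb

S ⇒ pSb   [S ::= p S b]
pSb ⇒ ppSbb   [S ::= p S b]
ppSbb ⇒ ppbHbb   [S ::= b H]
ppbHbb ⇒ ppbbHbbb   [H ::= b H b]
ppbbHbbb ⇒ ppbbbHbbbb   [H ::= b H b]
ppbbbHbbbb ⇒ ppbbbrbbbb   [H ::= r]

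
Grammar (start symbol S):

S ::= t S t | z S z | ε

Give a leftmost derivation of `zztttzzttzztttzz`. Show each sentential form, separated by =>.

S=>zSz=>zzSzz=>zztStzz=>zzttSttzz=>zztttStttzz=>zztttzSztttzz=>zztttzzSzztttzz=>zztttzztStzztttzz=>zztttzzttzztttzz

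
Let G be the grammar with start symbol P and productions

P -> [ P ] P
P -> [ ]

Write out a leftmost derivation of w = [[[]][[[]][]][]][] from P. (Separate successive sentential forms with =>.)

P => [P]P => [[P]P]P => [[[]]P]P => [[[]][P]P]P => [[[]][[P]P]P]P => [[[]][[[]]P]P]P => [[[]][[[]][]]P]P => [[[]][[[]][]][]]P => [[[]][[[]][]][]][]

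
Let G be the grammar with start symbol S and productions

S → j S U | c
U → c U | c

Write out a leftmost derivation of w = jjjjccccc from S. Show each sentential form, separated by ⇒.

S ⇒ jSU   [S → j S U]
jSU ⇒ jjSUU   [S → j S U]
jjSUU ⇒ jjjSUUU   [S → j S U]
jjjSUUU ⇒ jjjjSUUUU   [S → j S U]
jjjjSUUUU ⇒ jjjjcUUUU   [S → c]
jjjjcUUUU ⇒ jjjjccUUU   [U → c]
jjjjccUUU ⇒ jjjjcccUU   [U → c]
jjjjcccUU ⇒ jjjjccccU   [U → c]
jjjjccccU ⇒ jjjjccccc   [U → c]

S⇒jSU⇒jjSUU⇒jjjSUUU⇒jjjjSUUUU⇒jjjjcUUUU⇒jjjjccUUU⇒jjjjcccUU⇒jjjjccccU⇒jjjjccccc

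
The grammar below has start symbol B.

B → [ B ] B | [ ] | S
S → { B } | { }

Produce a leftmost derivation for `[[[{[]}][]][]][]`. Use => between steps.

B => [B]B => [[B]B]B => [[[B]B]B]B => [[[S]B]B]B => [[[{B}]B]B]B => [[[{[]}]B]B]B => [[[{[]}][]]B]B => [[[{[]}][]][]]B => [[[{[]}][]][]][]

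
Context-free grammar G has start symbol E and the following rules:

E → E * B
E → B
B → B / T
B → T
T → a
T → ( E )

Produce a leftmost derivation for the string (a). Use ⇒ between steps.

E⇒B⇒T⇒(E)⇒(B)⇒(T)⇒(a)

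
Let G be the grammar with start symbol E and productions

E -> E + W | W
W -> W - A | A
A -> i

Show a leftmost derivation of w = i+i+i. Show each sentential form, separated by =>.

E => E+W   [E -> E + W]
E+W => E+W+W   [E -> E + W]
E+W+W => W+W+W   [E -> W]
W+W+W => A+W+W   [W -> A]
A+W+W => i+W+W   [A -> i]
i+W+W => i+A+W   [W -> A]
i+A+W => i+i+W   [A -> i]
i+i+W => i+i+A   [W -> A]
i+i+A => i+i+i   [A -> i]

E => E+W => E+W+W => W+W+W => A+W+W => i+W+W => i+A+W => i+i+W => i+i+A => i+i+i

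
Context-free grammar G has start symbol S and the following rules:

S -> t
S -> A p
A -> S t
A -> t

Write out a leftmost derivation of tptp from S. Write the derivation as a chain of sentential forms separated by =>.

S=>Ap=>Stp=>Aptp=>tptp

S => Ap   [S -> A p]
Ap => Stp   [A -> S t]
Stp => Aptp   [S -> A p]
Aptp => tptp   [A -> t]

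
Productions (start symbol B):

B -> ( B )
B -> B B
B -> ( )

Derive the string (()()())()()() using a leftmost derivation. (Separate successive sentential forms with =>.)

B => BB   [B -> B B]
BB => BBB   [B -> B B]
BBB => BBBB   [B -> B B]
BBBB => (B)BBB   [B -> ( B )]
(B)BBB => (BB)BBB   [B -> B B]
(BB)BBB => (BBB)BBB   [B -> B B]
(BBB)BBB => (()BB)BBB   [B -> ( )]
(()BB)BBB => (()()B)BBB   [B -> ( )]
(()()B)BBB => (()()())BBB   [B -> ( )]
(()()())BBB => (()()())()BB   [B -> ( )]
(()()())()BB => (()()())()()B   [B -> ( )]
(()()())()()B => (()()())()()()   [B -> ( )]

B => BB => BBB => BBBB => (B)BBB => (BB)BBB => (BBB)BBB => (()BB)BBB => (()()B)BBB => (()()())BBB => (()()())()BB => (()()())()()B => (()()())()()()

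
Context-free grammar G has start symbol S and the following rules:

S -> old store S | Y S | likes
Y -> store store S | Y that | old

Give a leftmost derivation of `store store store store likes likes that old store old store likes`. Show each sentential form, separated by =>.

S => Y S => Y that S => store store S that S => store store Y S that S => store store store store S S that S => store store store store likes S that S => store store store store likes likes that S => store store store store likes likes that old store S => store store store store likes likes that old store old store S => store store store store likes likes that old store old store likes

S => Y S   [S -> Y S]
Y S => Y that S   [Y -> Y that]
Y that S => store store S that S   [Y -> store store S]
store store S that S => store store Y S that S   [S -> Y S]
store store Y S that S => store store store store S S that S   [Y -> store store S]
store store store store S S that S => store store store store likes S that S   [S -> likes]
store store store store likes S that S => store store store store likes likes that S   [S -> likes]
store store store store likes likes that S => store store store store likes likes that old store S   [S -> old store S]
store store store store likes likes that old store S => store store store store likes likes that old store old store S   [S -> old store S]
store store store store likes likes that old store old store S => store store store store likes likes that old store old store likes   [S -> likes]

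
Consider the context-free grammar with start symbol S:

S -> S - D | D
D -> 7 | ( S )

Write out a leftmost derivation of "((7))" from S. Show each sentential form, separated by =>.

S => D   [S -> D]
D => (S)   [D -> ( S )]
(S) => (D)   [S -> D]
(D) => ((S))   [D -> ( S )]
((S)) => ((D))   [S -> D]
((D)) => ((7))   [D -> 7]

S => D => (S) => (D) => ((S)) => ((D)) => ((7))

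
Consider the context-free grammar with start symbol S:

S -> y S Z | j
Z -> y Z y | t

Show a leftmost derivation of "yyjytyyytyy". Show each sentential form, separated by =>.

S=>ySZ=>yySZZ=>yyjZZ=>yyjyZyZ=>yyjytyZ=>yyjytyyZy=>yyjytyyyZyy=>yyjytyyytyy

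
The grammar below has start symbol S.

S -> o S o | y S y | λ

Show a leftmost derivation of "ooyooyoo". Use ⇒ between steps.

S ⇒ oSo ⇒ ooSoo ⇒ ooySyoo ⇒ ooyoSoyoo ⇒ ooyooyoo

S ⇒ oSo   [S -> o S o]
oSo ⇒ ooSoo   [S -> o S o]
ooSoo ⇒ ooySyoo   [S -> y S y]
ooySyoo ⇒ ooyoSoyoo   [S -> o S o]
ooyoSoyoo ⇒ ooyooyoo   [S -> λ]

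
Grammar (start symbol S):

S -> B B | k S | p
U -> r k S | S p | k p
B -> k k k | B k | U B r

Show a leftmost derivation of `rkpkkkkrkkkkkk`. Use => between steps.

S => BB   [S -> B B]
BB => BkB   [B -> B k]
BkB => BkkB   [B -> B k]
BkkB => BkkkB   [B -> B k]
BkkkB => UBrkkkB   [B -> U B r]
UBrkkkB => rkSBrkkkB   [U -> r k S]
rkSBrkkkB => rkpBrkkkB   [S -> p]
rkpBrkkkB => rkpBkrkkkB   [B -> B k]
rkpBkrkkkB => rkpkkkkrkkkB   [B -> k k k]
rkpkkkkrkkkB => rkpkkkkrkkkkkk   [B -> k k k]

S => BB => BkB => BkkB => BkkkB => UBrkkkB => rkSBrkkkB => rkpBrkkkB => rkpBkrkkkB => rkpkkkkrkkkB => rkpkkkkrkkkkkk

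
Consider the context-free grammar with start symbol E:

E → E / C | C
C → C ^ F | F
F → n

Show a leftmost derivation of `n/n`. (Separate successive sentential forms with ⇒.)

E ⇒ E/C ⇒ C/C ⇒ F/C ⇒ n/C ⇒ n/F ⇒ n/n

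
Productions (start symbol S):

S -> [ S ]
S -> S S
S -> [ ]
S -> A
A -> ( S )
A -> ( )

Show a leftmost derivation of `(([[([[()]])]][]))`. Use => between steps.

S=>A=>(S)=>(A)=>((S))=>((SS))=>(([S]S))=>(([[S]]S))=>(([[A]]S))=>(([[(S)]]S))=>(([[([S])]]S))=>(([[([[S]])]]S))=>(([[([[A]])]]S))=>(([[([[()]])]]S))=>(([[([[()]])]][]))

S => A   [S -> A]
A => (S)   [A -> ( S )]
(S) => (A)   [S -> A]
(A) => ((S))   [A -> ( S )]
((S)) => ((SS))   [S -> S S]
((SS)) => (([S]S))   [S -> [ S ]]
(([S]S)) => (([[S]]S))   [S -> [ S ]]
(([[S]]S)) => (([[A]]S))   [S -> A]
(([[A]]S)) => (([[(S)]]S))   [A -> ( S )]
(([[(S)]]S)) => (([[([S])]]S))   [S -> [ S ]]
(([[([S])]]S)) => (([[([[S]])]]S))   [S -> [ S ]]
(([[([[S]])]]S)) => (([[([[A]])]]S))   [S -> A]
(([[([[A]])]]S)) => (([[([[()]])]]S))   [A -> ( )]
(([[([[()]])]]S)) => (([[([[()]])]][]))   [S -> [ ]]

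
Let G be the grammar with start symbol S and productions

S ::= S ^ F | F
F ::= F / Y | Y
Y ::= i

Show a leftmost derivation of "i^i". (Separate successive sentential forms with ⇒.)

S ⇒ S^F   [S ::= S ^ F]
S^F ⇒ F^F   [S ::= F]
F^F ⇒ Y^F   [F ::= Y]
Y^F ⇒ i^F   [Y ::= i]
i^F ⇒ i^Y   [F ::= Y]
i^Y ⇒ i^i   [Y ::= i]

S⇒S^F⇒F^F⇒Y^F⇒i^F⇒i^Y⇒i^i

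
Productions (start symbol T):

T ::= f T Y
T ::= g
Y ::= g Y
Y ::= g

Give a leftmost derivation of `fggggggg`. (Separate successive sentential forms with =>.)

T => fTY   [T ::= f T Y]
fTY => fgY   [T ::= g]
fgY => fggY   [Y ::= g Y]
fggY => fgggY   [Y ::= g Y]
fgggY => fggggY   [Y ::= g Y]
fggggY => fgggggY   [Y ::= g Y]
fgggggY => fggggggY   [Y ::= g Y]
fggggggY => fggggggg   [Y ::= g]

T => fTY => fgY => fggY => fgggY => fggggY => fgggggY => fggggggY => fggggggg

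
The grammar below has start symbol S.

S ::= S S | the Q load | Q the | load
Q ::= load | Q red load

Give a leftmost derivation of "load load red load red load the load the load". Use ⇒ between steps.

S ⇒ S S ⇒ S S S ⇒ load S S ⇒ load S S S ⇒ load Q the S S ⇒ load Q red load the S S ⇒ load Q red load red load the S S ⇒ load load red load red load the S S ⇒ load load red load red load the Q the S ⇒ load load red load red load the load the S ⇒ load load red load red load the load the load

S ⇒ S S   [S ::= S S]
S S ⇒ S S S   [S ::= S S]
S S S ⇒ load S S   [S ::= load]
load S S ⇒ load S S S   [S ::= S S]
load S S S ⇒ load Q the S S   [S ::= Q the]
load Q the S S ⇒ load Q red load the S S   [Q ::= Q red load]
load Q red load the S S ⇒ load Q red load red load the S S   [Q ::= Q red load]
load Q red load red load the S S ⇒ load load red load red load the S S   [Q ::= load]
load load red load red load the S S ⇒ load load red load red load the Q the S   [S ::= Q the]
load load red load red load the Q the S ⇒ load load red load red load the load the S   [Q ::= load]
load load red load red load the load the S ⇒ load load red load red load the load the load   [S ::= load]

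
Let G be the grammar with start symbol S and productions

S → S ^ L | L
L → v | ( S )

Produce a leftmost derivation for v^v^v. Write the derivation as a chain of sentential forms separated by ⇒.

S ⇒ S^L ⇒ S^L^L ⇒ L^L^L ⇒ v^L^L ⇒ v^v^L ⇒ v^v^v

S ⇒ S^L   [S → S ^ L]
S^L ⇒ S^L^L   [S → S ^ L]
S^L^L ⇒ L^L^L   [S → L]
L^L^L ⇒ v^L^L   [L → v]
v^L^L ⇒ v^v^L   [L → v]
v^v^L ⇒ v^v^v   [L → v]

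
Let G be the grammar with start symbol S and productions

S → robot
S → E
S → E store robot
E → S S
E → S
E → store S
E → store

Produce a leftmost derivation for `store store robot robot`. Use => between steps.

S => E => S S => E S => store S S => store E S => store S S S => store E S S => store store S S => store store robot S => store store robot robot

S => E   [S → E]
E => S S   [E → S S]
S S => E S   [S → E]
E S => store S S   [E → store S]
store S S => store E S   [S → E]
store E S => store S S S   [E → S S]
store S S S => store E S S   [S → E]
store E S S => store store S S   [E → store]
store store S S => store store robot S   [S → robot]
store store robot S => store store robot robot   [S → robot]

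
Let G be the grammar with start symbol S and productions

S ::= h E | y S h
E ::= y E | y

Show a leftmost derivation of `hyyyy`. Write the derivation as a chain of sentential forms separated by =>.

S => hE => hyE => hyyE => hyyyE => hyyyy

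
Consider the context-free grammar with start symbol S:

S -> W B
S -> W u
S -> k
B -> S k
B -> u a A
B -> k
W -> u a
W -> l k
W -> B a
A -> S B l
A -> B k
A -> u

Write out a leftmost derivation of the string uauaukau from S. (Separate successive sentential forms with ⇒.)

S⇒Wu⇒Bau⇒Skau⇒WBkau⇒uaBkau⇒uauaAkau⇒uauaukau

S ⇒ Wu   [S -> W u]
Wu ⇒ Bau   [W -> B a]
Bau ⇒ Skau   [B -> S k]
Skau ⇒ WBkau   [S -> W B]
WBkau ⇒ uaBkau   [W -> u a]
uaBkau ⇒ uauaAkau   [B -> u a A]
uauaAkau ⇒ uauaukau   [A -> u]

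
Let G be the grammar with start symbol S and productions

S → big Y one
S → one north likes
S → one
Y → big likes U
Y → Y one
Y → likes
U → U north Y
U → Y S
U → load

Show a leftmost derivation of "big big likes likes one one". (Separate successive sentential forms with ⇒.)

S ⇒ big Y one   [S → big Y one]
big Y one ⇒ big big likes U one   [Y → big likes U]
big big likes U one ⇒ big big likes Y S one   [U → Y S]
big big likes Y S one ⇒ big big likes likes S one   [Y → likes]
big big likes likes S one ⇒ big big likes likes one one   [S → one]

S ⇒ big Y one ⇒ big big likes U one ⇒ big big likes Y S one ⇒ big big likes likes S one ⇒ big big likes likes one one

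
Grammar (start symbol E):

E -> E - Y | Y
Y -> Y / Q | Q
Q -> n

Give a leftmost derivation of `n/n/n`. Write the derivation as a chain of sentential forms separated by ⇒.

E ⇒ Y ⇒ Y/Q ⇒ Y/Q/Q ⇒ Q/Q/Q ⇒ n/Q/Q ⇒ n/n/Q ⇒ n/n/n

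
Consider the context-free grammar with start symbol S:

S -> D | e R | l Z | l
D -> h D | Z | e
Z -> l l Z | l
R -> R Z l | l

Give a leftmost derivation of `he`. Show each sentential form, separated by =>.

S => D => hD => he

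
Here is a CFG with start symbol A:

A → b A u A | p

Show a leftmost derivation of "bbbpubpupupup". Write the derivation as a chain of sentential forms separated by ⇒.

A ⇒ bAuA   [A → b A u A]
bAuA ⇒ bbAuAuA   [A → b A u A]
bbAuAuA ⇒ bbbAuAuAuA   [A → b A u A]
bbbAuAuAuA ⇒ bbbpuAuAuA   [A → p]
bbbpuAuAuA ⇒ bbbpubAuAuAuA   [A → b A u A]
bbbpubAuAuAuA ⇒ bbbpubpuAuAuA   [A → p]
bbbpubpuAuAuA ⇒ bbbpubpupuAuA   [A → p]
bbbpubpupuAuA ⇒ bbbpubpupupuA   [A → p]
bbbpubpupupuA ⇒ bbbpubpupupup   [A → p]

A ⇒ bAuA ⇒ bbAuAuA ⇒ bbbAuAuAuA ⇒ bbbpuAuAuA ⇒ bbbpubAuAuAuA ⇒ bbbpubpuAuAuA ⇒ bbbpubpupuAuA ⇒ bbbpubpupupuA ⇒ bbbpubpupupup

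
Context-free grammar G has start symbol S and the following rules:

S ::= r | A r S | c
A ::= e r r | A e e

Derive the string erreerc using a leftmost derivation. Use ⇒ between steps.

S ⇒ ArS ⇒ AeerS ⇒ erreerS ⇒ erreerc

S ⇒ ArS   [S ::= A r S]
ArS ⇒ AeerS   [A ::= A e e]
AeerS ⇒ erreerS   [A ::= e r r]
erreerS ⇒ erreerc   [S ::= c]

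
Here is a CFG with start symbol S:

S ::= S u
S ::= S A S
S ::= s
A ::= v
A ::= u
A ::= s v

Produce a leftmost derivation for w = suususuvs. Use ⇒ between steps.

S ⇒ SAS ⇒ SuAS ⇒ SASuAS ⇒ SuASuAS ⇒ suASuAS ⇒ suuSuAS ⇒ suuSASuAS ⇒ suusASuAS ⇒ suusuSuAS ⇒ suususuAS ⇒ suususuvS ⇒ suususuvs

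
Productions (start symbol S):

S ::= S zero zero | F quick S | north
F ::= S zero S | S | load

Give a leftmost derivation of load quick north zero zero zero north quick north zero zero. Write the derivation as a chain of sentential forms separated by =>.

S => F quick S   [S ::= F quick S]
F quick S => load quick S   [F ::= load]
load quick S => load quick S zero zero   [S ::= S zero zero]
load quick S zero zero => load quick F quick S zero zero   [S ::= F quick S]
load quick F quick S zero zero => load quick S zero S quick S zero zero   [F ::= S zero S]
load quick S zero S quick S zero zero => load quick S zero zero zero S quick S zero zero   [S ::= S zero zero]
load quick S zero zero zero S quick S zero zero => load quick north zero zero zero S quick S zero zero   [S ::= north]
load quick north zero zero zero S quick S zero zero => load quick north zero zero zero north quick S zero zero   [S ::= north]
load quick north zero zero zero north quick S zero zero => load quick north zero zero zero north quick north zero zero   [S ::= north]

S => F quick S => load quick S => load quick S zero zero => load quick F quick S zero zero => load quick S zero S quick S zero zero => load quick S zero zero zero S quick S zero zero => load quick north zero zero zero S quick S zero zero => load quick north zero zero zero north quick S zero zero => load quick north zero zero zero north quick north zero zero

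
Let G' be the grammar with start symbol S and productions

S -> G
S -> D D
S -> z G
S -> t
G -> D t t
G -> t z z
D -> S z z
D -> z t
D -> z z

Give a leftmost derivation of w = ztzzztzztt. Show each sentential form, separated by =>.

S => zG => zDtt => zSzztt => zDDzztt => zSzzDzztt => ztzzDzztt => ztzzztzztt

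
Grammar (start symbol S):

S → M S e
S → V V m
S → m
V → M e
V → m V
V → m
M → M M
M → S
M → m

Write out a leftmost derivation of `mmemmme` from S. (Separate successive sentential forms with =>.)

S => MSe   [S → M S e]
MSe => MMSe   [M → M M]
MMSe => MMMSe   [M → M M]
MMMSe => SMMSe   [M → S]
SMMSe => MSeMMSe   [S → M S e]
MSeMMSe => mSeMMSe   [M → m]
mSeMMSe => mmeMMSe   [S → m]
mmeMMSe => mmemMSe   [M → m]
mmemMSe => mmemmSe   [M → m]
mmemmSe => mmemmme   [S → m]

S => MSe => MMSe => MMMSe => SMMSe => MSeMMSe => mSeMMSe => mmeMMSe => mmemMSe => mmemmSe => mmemmme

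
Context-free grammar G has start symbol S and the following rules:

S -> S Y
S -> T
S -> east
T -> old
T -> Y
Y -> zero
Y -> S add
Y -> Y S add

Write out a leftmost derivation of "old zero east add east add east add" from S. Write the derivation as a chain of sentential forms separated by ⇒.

S ⇒ S Y ⇒ T Y ⇒ old Y ⇒ old Y S add ⇒ old Y S add S add ⇒ old Y S add S add S add ⇒ old zero S add S add S add ⇒ old zero east add S add S add ⇒ old zero east add east add S add ⇒ old zero east add east add east add

S ⇒ S Y   [S -> S Y]
S Y ⇒ T Y   [S -> T]
T Y ⇒ old Y   [T -> old]
old Y ⇒ old Y S add   [Y -> Y S add]
old Y S add ⇒ old Y S add S add   [Y -> Y S add]
old Y S add S add ⇒ old Y S add S add S add   [Y -> Y S add]
old Y S add S add S add ⇒ old zero S add S add S add   [Y -> zero]
old zero S add S add S add ⇒ old zero east add S add S add   [S -> east]
old zero east add S add S add ⇒ old zero east add east add S add   [S -> east]
old zero east add east add S add ⇒ old zero east add east add east add   [S -> east]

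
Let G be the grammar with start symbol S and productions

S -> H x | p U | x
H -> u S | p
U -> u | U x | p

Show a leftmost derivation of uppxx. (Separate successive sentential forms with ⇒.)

S ⇒ Hx ⇒ uSx ⇒ upUx ⇒ upUxx ⇒ uppxx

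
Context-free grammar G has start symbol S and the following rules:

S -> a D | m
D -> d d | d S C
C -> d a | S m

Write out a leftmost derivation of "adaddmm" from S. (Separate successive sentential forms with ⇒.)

S ⇒ aD   [S -> a D]
aD ⇒ adSC   [D -> d S C]
adSC ⇒ adaDC   [S -> a D]
adaDC ⇒ adaddC   [D -> d d]
adaddC ⇒ adaddSm   [C -> S m]
adaddSm ⇒ adaddmm   [S -> m]

S⇒aD⇒adSC⇒adaDC⇒adaddC⇒adaddSm⇒adaddmm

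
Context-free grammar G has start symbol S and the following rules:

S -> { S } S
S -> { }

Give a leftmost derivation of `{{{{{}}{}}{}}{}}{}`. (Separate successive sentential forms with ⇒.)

S ⇒ {S}S   [S -> { S } S]
{S}S ⇒ {{S}S}S   [S -> { S } S]
{{S}S}S ⇒ {{{S}S}S}S   [S -> { S } S]
{{{S}S}S}S ⇒ {{{{S}S}S}S}S   [S -> { S } S]
{{{{S}S}S}S}S ⇒ {{{{{}}S}S}S}S   [S -> { }]
{{{{{}}S}S}S}S ⇒ {{{{{}}{}}S}S}S   [S -> { }]
{{{{{}}{}}S}S}S ⇒ {{{{{}}{}}{}}S}S   [S -> { }]
{{{{{}}{}}{}}S}S ⇒ {{{{{}}{}}{}}{}}S   [S -> { }]
{{{{{}}{}}{}}{}}S ⇒ {{{{{}}{}}{}}{}}{}   [S -> { }]

S⇒{S}S⇒{{S}S}S⇒{{{S}S}S}S⇒{{{{S}S}S}S}S⇒{{{{{}}S}S}S}S⇒{{{{{}}{}}S}S}S⇒{{{{{}}{}}{}}S}S⇒{{{{{}}{}}{}}{}}S⇒{{{{{}}{}}{}}{}}{}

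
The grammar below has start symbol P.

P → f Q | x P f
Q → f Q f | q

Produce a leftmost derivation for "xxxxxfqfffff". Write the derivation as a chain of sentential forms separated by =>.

P => xPf => xxPff => xxxPfff => xxxxPffff => xxxxxPfffff => xxxxxfQfffff => xxxxxfqfffff

P => xPf   [P → x P f]
xPf => xxPff   [P → x P f]
xxPff => xxxPfff   [P → x P f]
xxxPfff => xxxxPffff   [P → x P f]
xxxxPffff => xxxxxPfffff   [P → x P f]
xxxxxPfffff => xxxxxfQfffff   [P → f Q]
xxxxxfQfffff => xxxxxfqfffff   [Q → q]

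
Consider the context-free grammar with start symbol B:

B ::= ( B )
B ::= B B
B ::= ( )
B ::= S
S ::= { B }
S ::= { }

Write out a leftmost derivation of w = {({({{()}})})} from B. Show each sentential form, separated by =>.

B => S => {B} => {(B)} => {(S)} => {({B})} => {({(B)})} => {({(S)})} => {({({B})})} => {({({S})})} => {({({{B}})})} => {({({{()}})})}

B => S   [B ::= S]
S => {B}   [S ::= { B }]
{B} => {(B)}   [B ::= ( B )]
{(B)} => {(S)}   [B ::= S]
{(S)} => {({B})}   [S ::= { B }]
{({B})} => {({(B)})}   [B ::= ( B )]
{({(B)})} => {({(S)})}   [B ::= S]
{({(S)})} => {({({B})})}   [S ::= { B }]
{({({B})})} => {({({S})})}   [B ::= S]
{({({S})})} => {({({{B}})})}   [S ::= { B }]
{({({{B}})})} => {({({{()}})})}   [B ::= ( )]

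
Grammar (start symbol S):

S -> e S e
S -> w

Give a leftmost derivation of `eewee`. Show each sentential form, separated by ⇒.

S ⇒ eSe ⇒ eeSee ⇒ eewee

S ⇒ eSe   [S -> e S e]
eSe ⇒ eeSee   [S -> e S e]
eeSee ⇒ eewee   [S -> w]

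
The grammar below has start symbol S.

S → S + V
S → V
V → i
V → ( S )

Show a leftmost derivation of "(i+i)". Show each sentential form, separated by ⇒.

S ⇒ V   [S → V]
V ⇒ (S)   [V → ( S )]
(S) ⇒ (S+V)   [S → S + V]
(S+V) ⇒ (V+V)   [S → V]
(V+V) ⇒ (i+V)   [V → i]
(i+V) ⇒ (i+i)   [V → i]

S ⇒ V ⇒ (S) ⇒ (S+V) ⇒ (V+V) ⇒ (i+V) ⇒ (i+i)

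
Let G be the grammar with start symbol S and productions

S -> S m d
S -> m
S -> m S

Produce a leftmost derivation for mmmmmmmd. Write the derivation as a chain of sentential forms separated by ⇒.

S ⇒ mS   [S -> m S]
mS ⇒ mmS   [S -> m S]
mmS ⇒ mmmS   [S -> m S]
mmmS ⇒ mmmmS   [S -> m S]
mmmmS ⇒ mmmmmS   [S -> m S]
mmmmmS ⇒ mmmmmSmd   [S -> S m d]
mmmmmSmd ⇒ mmmmmmmd   [S -> m]

S⇒mS⇒mmS⇒mmmS⇒mmmmS⇒mmmmmS⇒mmmmmSmd⇒mmmmmmmd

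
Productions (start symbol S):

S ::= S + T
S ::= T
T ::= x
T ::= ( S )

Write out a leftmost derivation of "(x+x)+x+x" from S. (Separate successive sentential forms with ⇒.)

S ⇒ S+T ⇒ S+T+T ⇒ T+T+T ⇒ (S)+T+T ⇒ (S+T)+T+T ⇒ (T+T)+T+T ⇒ (x+T)+T+T ⇒ (x+x)+T+T ⇒ (x+x)+x+T ⇒ (x+x)+x+x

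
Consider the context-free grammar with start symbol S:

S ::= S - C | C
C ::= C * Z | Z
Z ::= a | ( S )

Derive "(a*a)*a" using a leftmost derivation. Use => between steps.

S => C   [S ::= C]
C => C*Z   [C ::= C * Z]
C*Z => Z*Z   [C ::= Z]
Z*Z => (S)*Z   [Z ::= ( S )]
(S)*Z => (C)*Z   [S ::= C]
(C)*Z => (C*Z)*Z   [C ::= C * Z]
(C*Z)*Z => (Z*Z)*Z   [C ::= Z]
(Z*Z)*Z => (a*Z)*Z   [Z ::= a]
(a*Z)*Z => (a*a)*Z   [Z ::= a]
(a*a)*Z => (a*a)*a   [Z ::= a]

S => C => C*Z => Z*Z => (S)*Z => (C)*Z => (C*Z)*Z => (Z*Z)*Z => (a*Z)*Z => (a*a)*Z => (a*a)*a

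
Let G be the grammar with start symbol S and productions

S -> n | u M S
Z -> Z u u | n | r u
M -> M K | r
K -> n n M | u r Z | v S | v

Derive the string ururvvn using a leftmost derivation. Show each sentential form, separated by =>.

S => uMS => urS => uruMS => uruMKS => uruMKKS => ururKKS => ururvKS => ururvvS => ururvvn

S => uMS   [S -> u M S]
uMS => urS   [M -> r]
urS => uruMS   [S -> u M S]
uruMS => uruMKS   [M -> M K]
uruMKS => uruMKKS   [M -> M K]
uruMKKS => ururKKS   [M -> r]
ururKKS => ururvKS   [K -> v]
ururvKS => ururvvS   [K -> v]
ururvvS => ururvvn   [S -> n]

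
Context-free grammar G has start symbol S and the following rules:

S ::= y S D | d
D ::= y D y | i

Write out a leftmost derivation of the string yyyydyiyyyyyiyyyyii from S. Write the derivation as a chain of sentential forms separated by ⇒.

S ⇒ ySD ⇒ yySDD ⇒ yyySDDD ⇒ yyyySDDDD ⇒ yyyydDDDD ⇒ yyyydyDyDDD ⇒ yyyydyiyDDD ⇒ yyyydyiyyDyDD ⇒ yyyydyiyyyDyyDD ⇒ yyyydyiyyyyDyyyDD ⇒ yyyydyiyyyyyDyyyyDD ⇒ yyyydyiyyyyyiyyyyDD ⇒ yyyydyiyyyyyiyyyyiD ⇒ yyyydyiyyyyyiyyyyii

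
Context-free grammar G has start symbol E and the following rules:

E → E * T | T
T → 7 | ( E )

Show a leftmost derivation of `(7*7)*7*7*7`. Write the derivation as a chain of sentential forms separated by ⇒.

E ⇒ E*T   [E → E * T]
E*T ⇒ E*T*T   [E → E * T]
E*T*T ⇒ E*T*T*T   [E → E * T]
E*T*T*T ⇒ T*T*T*T   [E → T]
T*T*T*T ⇒ (E)*T*T*T   [T → ( E )]
(E)*T*T*T ⇒ (E*T)*T*T*T   [E → E * T]
(E*T)*T*T*T ⇒ (T*T)*T*T*T   [E → T]
(T*T)*T*T*T ⇒ (7*T)*T*T*T   [T → 7]
(7*T)*T*T*T ⇒ (7*7)*T*T*T   [T → 7]
(7*7)*T*T*T ⇒ (7*7)*7*T*T   [T → 7]
(7*7)*7*T*T ⇒ (7*7)*7*7*T   [T → 7]
(7*7)*7*7*T ⇒ (7*7)*7*7*7   [T → 7]

E ⇒ E*T ⇒ E*T*T ⇒ E*T*T*T ⇒ T*T*T*T ⇒ (E)*T*T*T ⇒ (E*T)*T*T*T ⇒ (T*T)*T*T*T ⇒ (7*T)*T*T*T ⇒ (7*7)*T*T*T ⇒ (7*7)*7*T*T ⇒ (7*7)*7*7*T ⇒ (7*7)*7*7*7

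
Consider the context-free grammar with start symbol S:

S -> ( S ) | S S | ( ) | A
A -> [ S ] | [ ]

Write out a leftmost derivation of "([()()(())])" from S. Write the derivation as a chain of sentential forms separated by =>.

S => (S) => (A) => ([S]) => ([SS]) => ([SSS]) => ([()SS]) => ([()()S]) => ([()()(S)]) => ([()()(())])

S => (S)   [S -> ( S )]
(S) => (A)   [S -> A]
(A) => ([S])   [A -> [ S ]]
([S]) => ([SS])   [S -> S S]
([SS]) => ([SSS])   [S -> S S]
([SSS]) => ([()SS])   [S -> ( )]
([()SS]) => ([()()S])   [S -> ( )]
([()()S]) => ([()()(S)])   [S -> ( S )]
([()()(S)]) => ([()()(())])   [S -> ( )]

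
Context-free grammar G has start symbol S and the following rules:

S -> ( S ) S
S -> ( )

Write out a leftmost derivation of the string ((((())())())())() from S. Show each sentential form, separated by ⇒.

S ⇒ (S)S ⇒ ((S)S)S ⇒ (((S)S)S)S ⇒ ((((S)S)S)S)S ⇒ ((((())S)S)S)S ⇒ ((((())())S)S)S ⇒ ((((())())())S)S ⇒ ((((())())())())S ⇒ ((((())())())())()

S ⇒ (S)S   [S -> ( S ) S]
(S)S ⇒ ((S)S)S   [S -> ( S ) S]
((S)S)S ⇒ (((S)S)S)S   [S -> ( S ) S]
(((S)S)S)S ⇒ ((((S)S)S)S)S   [S -> ( S ) S]
((((S)S)S)S)S ⇒ ((((())S)S)S)S   [S -> ( )]
((((())S)S)S)S ⇒ ((((())())S)S)S   [S -> ( )]
((((())())S)S)S ⇒ ((((())())())S)S   [S -> ( )]
((((())())())S)S ⇒ ((((())())())())S   [S -> ( )]
((((())())())())S ⇒ ((((())())())())()   [S -> ( )]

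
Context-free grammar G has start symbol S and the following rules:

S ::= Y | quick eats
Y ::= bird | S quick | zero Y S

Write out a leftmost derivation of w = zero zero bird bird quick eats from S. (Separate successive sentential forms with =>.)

S => Y => zero Y S => zero zero Y S S => zero zero bird S S => zero zero bird Y S => zero zero bird bird S => zero zero bird bird quick eats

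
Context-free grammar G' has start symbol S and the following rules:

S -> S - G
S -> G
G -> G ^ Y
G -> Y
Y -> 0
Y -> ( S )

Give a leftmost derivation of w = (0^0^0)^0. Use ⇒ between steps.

S ⇒ G ⇒ G^Y ⇒ Y^Y ⇒ (S)^Y ⇒ (G)^Y ⇒ (G^Y)^Y ⇒ (G^Y^Y)^Y ⇒ (Y^Y^Y)^Y ⇒ (0^Y^Y)^Y ⇒ (0^0^Y)^Y ⇒ (0^0^0)^Y ⇒ (0^0^0)^0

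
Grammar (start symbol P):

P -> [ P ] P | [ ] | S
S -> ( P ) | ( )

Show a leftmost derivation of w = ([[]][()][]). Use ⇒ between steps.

P ⇒ S ⇒ (P) ⇒ ([P]P) ⇒ ([[]]P) ⇒ ([[]][P]P) ⇒ ([[]][S]P) ⇒ ([[]][()]P) ⇒ ([[]][()][])

P ⇒ S   [P -> S]
S ⇒ (P)   [S -> ( P )]
(P) ⇒ ([P]P)   [P -> [ P ] P]
([P]P) ⇒ ([[]]P)   [P -> [ ]]
([[]]P) ⇒ ([[]][P]P)   [P -> [ P ] P]
([[]][P]P) ⇒ ([[]][S]P)   [P -> S]
([[]][S]P) ⇒ ([[]][()]P)   [S -> ( )]
([[]][()]P) ⇒ ([[]][()][])   [P -> [ ]]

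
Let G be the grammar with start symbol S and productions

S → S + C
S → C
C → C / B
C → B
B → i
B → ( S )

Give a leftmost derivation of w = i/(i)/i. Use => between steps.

S => C => C/B => C/B/B => B/B/B => i/B/B => i/(S)/B => i/(C)/B => i/(B)/B => i/(i)/B => i/(i)/i

S => C   [S → C]
C => C/B   [C → C / B]
C/B => C/B/B   [C → C / B]
C/B/B => B/B/B   [C → B]
B/B/B => i/B/B   [B → i]
i/B/B => i/(S)/B   [B → ( S )]
i/(S)/B => i/(C)/B   [S → C]
i/(C)/B => i/(B)/B   [C → B]
i/(B)/B => i/(i)/B   [B → i]
i/(i)/B => i/(i)/i   [B → i]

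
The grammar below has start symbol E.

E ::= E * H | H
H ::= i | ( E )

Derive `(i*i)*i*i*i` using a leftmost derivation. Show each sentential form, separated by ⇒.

E ⇒ E*H   [E ::= E * H]
E*H ⇒ E*H*H   [E ::= E * H]
E*H*H ⇒ E*H*H*H   [E ::= E * H]
E*H*H*H ⇒ H*H*H*H   [E ::= H]
H*H*H*H ⇒ (E)*H*H*H   [H ::= ( E )]
(E)*H*H*H ⇒ (E*H)*H*H*H   [E ::= E * H]
(E*H)*H*H*H ⇒ (H*H)*H*H*H   [E ::= H]
(H*H)*H*H*H ⇒ (i*H)*H*H*H   [H ::= i]
(i*H)*H*H*H ⇒ (i*i)*H*H*H   [H ::= i]
(i*i)*H*H*H ⇒ (i*i)*i*H*H   [H ::= i]
(i*i)*i*H*H ⇒ (i*i)*i*i*H   [H ::= i]
(i*i)*i*i*H ⇒ (i*i)*i*i*i   [H ::= i]

E ⇒ E*H ⇒ E*H*H ⇒ E*H*H*H ⇒ H*H*H*H ⇒ (E)*H*H*H ⇒ (E*H)*H*H*H ⇒ (H*H)*H*H*H ⇒ (i*H)*H*H*H ⇒ (i*i)*H*H*H ⇒ (i*i)*i*H*H ⇒ (i*i)*i*i*H ⇒ (i*i)*i*i*i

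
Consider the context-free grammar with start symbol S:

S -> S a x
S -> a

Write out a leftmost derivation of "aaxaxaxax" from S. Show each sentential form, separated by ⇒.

S ⇒ Sax ⇒ Saxax ⇒ Saxaxax ⇒ Saxaxaxax ⇒ aaxaxaxax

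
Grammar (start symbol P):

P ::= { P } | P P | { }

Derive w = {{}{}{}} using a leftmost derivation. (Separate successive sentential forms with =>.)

P=>{P}=>{PP}=>{PPP}=>{{}PP}=>{{}{}P}=>{{}{}{}}

P => {P}   [P ::= { P }]
{P} => {PP}   [P ::= P P]
{PP} => {PPP}   [P ::= P P]
{PPP} => {{}PP}   [P ::= { }]
{{}PP} => {{}{}P}   [P ::= { }]
{{}{}P} => {{}{}{}}   [P ::= { }]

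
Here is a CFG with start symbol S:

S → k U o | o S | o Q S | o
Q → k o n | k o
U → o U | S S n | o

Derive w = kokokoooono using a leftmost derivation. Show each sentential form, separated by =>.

S => kUo   [S → k U o]
kUo => kSSno   [U → S S n]
kSSno => koQSSno   [S → o Q S]
koQSSno => kokoSSno   [Q → k o]
kokoSSno => kokokUoSno   [S → k U o]
kokokUoSno => kokokooSno   [U → o]
kokokooSno => kokokoooSno   [S → o S]
kokokoooSno => kokokoooono   [S → o]

S => kUo => kSSno => koQSSno => kokoSSno => kokokUoSno => kokokooSno => kokokoooSno => kokokoooono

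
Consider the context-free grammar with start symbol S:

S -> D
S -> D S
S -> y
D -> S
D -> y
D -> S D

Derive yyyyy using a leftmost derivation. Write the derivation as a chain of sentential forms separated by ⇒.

S ⇒ DS   [S -> D S]
DS ⇒ SDS   [D -> S D]
SDS ⇒ DSDS   [S -> D S]
DSDS ⇒ SDSDS   [D -> S D]
SDSDS ⇒ yDSDS   [S -> y]
yDSDS ⇒ yySDS   [D -> y]
yySDS ⇒ yyyDS   [S -> y]
yyyDS ⇒ yyyyS   [D -> y]
yyyyS ⇒ yyyyy   [S -> y]

S ⇒ DS ⇒ SDS ⇒ DSDS ⇒ SDSDS ⇒ yDSDS ⇒ yySDS ⇒ yyyDS ⇒ yyyyS ⇒ yyyyy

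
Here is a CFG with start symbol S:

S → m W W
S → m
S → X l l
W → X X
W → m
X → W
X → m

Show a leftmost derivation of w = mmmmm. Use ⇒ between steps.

S ⇒ mWW   [S → m W W]
mWW ⇒ mXXW   [W → X X]
mXXW ⇒ mWXW   [X → W]
mWXW ⇒ mXXXW   [W → X X]
mXXXW ⇒ mmXXW   [X → m]
mmXXW ⇒ mmmXW   [X → m]
mmmXW ⇒ mmmmW   [X → m]
mmmmW ⇒ mmmmm   [W → m]

S ⇒ mWW ⇒ mXXW ⇒ mWXW ⇒ mXXXW ⇒ mmXXW ⇒ mmmXW ⇒ mmmmW ⇒ mmmmm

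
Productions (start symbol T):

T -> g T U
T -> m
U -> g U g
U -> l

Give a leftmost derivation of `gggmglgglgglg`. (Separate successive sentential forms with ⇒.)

T ⇒ gTU   [T -> g T U]
gTU ⇒ ggTUU   [T -> g T U]
ggTUU ⇒ gggTUUU   [T -> g T U]
gggTUUU ⇒ gggmUUU   [T -> m]
gggmUUU ⇒ gggmgUgUU   [U -> g U g]
gggmgUgUU ⇒ gggmglgUU   [U -> l]
gggmglgUU ⇒ gggmglggUgU   [U -> g U g]
gggmglggUgU ⇒ gggmglgglgU   [U -> l]
gggmglgglgU ⇒ gggmglgglggUg   [U -> g U g]
gggmglgglggUg ⇒ gggmglgglgglg   [U -> l]

T ⇒ gTU ⇒ ggTUU ⇒ gggTUUU ⇒ gggmUUU ⇒ gggmgUgUU ⇒ gggmglgUU ⇒ gggmglggUgU ⇒ gggmglgglgU ⇒ gggmglgglggUg ⇒ gggmglgglgglg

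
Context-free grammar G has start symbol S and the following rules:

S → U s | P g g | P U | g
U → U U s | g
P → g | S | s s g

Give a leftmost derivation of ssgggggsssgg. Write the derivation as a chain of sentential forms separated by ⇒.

S ⇒ Pgg   [S → P g g]
Pgg ⇒ Sgg   [P → S]
Sgg ⇒ PUgg   [S → P U]
PUgg ⇒ ssgUgg   [P → s s g]
ssgUgg ⇒ ssgUUsgg   [U → U U s]
ssgUUsgg ⇒ ssggUsgg   [U → g]
ssggUsgg ⇒ ssggUUssgg   [U → U U s]
ssggUUssgg ⇒ ssgggUssgg   [U → g]
ssgggUssgg ⇒ ssgggUUsssgg   [U → U U s]
ssgggUUsssgg ⇒ ssggggUsssgg   [U → g]
ssggggUsssgg ⇒ ssgggggsssgg   [U → g]

S⇒Pgg⇒Sgg⇒PUgg⇒ssgUgg⇒ssgUUsgg⇒ssggUsgg⇒ssggUUssgg⇒ssgggUssgg⇒ssgggUUsssgg⇒ssggggUsssgg⇒ssgggggsssgg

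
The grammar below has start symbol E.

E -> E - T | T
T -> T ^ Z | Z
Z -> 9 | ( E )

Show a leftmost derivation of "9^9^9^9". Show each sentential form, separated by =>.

E => T   [E -> T]
T => T^Z   [T -> T ^ Z]
T^Z => T^Z^Z   [T -> T ^ Z]
T^Z^Z => T^Z^Z^Z   [T -> T ^ Z]
T^Z^Z^Z => Z^Z^Z^Z   [T -> Z]
Z^Z^Z^Z => 9^Z^Z^Z   [Z -> 9]
9^Z^Z^Z => 9^9^Z^Z   [Z -> 9]
9^9^Z^Z => 9^9^9^Z   [Z -> 9]
9^9^9^Z => 9^9^9^9   [Z -> 9]

E => T => T^Z => T^Z^Z => T^Z^Z^Z => Z^Z^Z^Z => 9^Z^Z^Z => 9^9^Z^Z => 9^9^9^Z => 9^9^9^9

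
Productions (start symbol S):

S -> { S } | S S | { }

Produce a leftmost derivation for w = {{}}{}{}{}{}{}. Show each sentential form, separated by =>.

S => SS => {S}S => {{}}S => {{}}SS => {{}}SSS => {{}}SSSS => {{}}SSSSS => {{}}{}SSSS => {{}}{}{}SSS => {{}}{}{}{}SS => {{}}{}{}{}{}S => {{}}{}{}{}{}{}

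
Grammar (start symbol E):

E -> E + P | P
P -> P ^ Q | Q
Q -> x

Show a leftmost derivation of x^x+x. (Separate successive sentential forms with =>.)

E => E+P => P+P => P^Q+P => Q^Q+P => x^Q+P => x^x+P => x^x+Q => x^x+x

E => E+P   [E -> E + P]
E+P => P+P   [E -> P]
P+P => P^Q+P   [P -> P ^ Q]
P^Q+P => Q^Q+P   [P -> Q]
Q^Q+P => x^Q+P   [Q -> x]
x^Q+P => x^x+P   [Q -> x]
x^x+P => x^x+Q   [P -> Q]
x^x+Q => x^x+x   [Q -> x]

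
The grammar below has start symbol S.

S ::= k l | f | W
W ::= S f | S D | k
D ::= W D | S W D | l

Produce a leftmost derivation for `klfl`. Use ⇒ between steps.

S ⇒ W   [S ::= W]
W ⇒ SD   [W ::= S D]
SD ⇒ WD   [S ::= W]
WD ⇒ SfD   [W ::= S f]
SfD ⇒ WfD   [S ::= W]
WfD ⇒ SDfD   [W ::= S D]
SDfD ⇒ WDfD   [S ::= W]
WDfD ⇒ kDfD   [W ::= k]
kDfD ⇒ klfD   [D ::= l]
klfD ⇒ klfl   [D ::= l]

S ⇒ W ⇒ SD ⇒ WD ⇒ SfD ⇒ WfD ⇒ SDfD ⇒ WDfD ⇒ kDfD ⇒ klfD ⇒ klfl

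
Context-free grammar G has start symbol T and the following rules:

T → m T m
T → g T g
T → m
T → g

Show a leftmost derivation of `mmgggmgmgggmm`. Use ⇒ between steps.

T ⇒ mTm   [T → m T m]
mTm ⇒ mmTmm   [T → m T m]
mmTmm ⇒ mmgTgmm   [T → g T g]
mmgTgmm ⇒ mmggTggmm   [T → g T g]
mmggTggmm ⇒ mmgggTgggmm   [T → g T g]
mmgggTgggmm ⇒ mmgggmTmgggmm   [T → m T m]
mmgggmTmgggmm ⇒ mmgggmgmgggmm   [T → g]

T⇒mTm⇒mmTmm⇒mmgTgmm⇒mmggTggmm⇒mmgggTgggmm⇒mmgggmTmgggmm⇒mmgggmgmgggmm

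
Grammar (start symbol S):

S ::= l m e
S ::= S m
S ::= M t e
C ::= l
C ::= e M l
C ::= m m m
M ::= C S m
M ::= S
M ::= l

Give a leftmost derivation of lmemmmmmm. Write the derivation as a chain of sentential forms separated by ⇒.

S ⇒ Sm ⇒ Smm ⇒ Smmm ⇒ Smmmm ⇒ Smmmmm ⇒ Smmmmmm ⇒ lmemmmmmm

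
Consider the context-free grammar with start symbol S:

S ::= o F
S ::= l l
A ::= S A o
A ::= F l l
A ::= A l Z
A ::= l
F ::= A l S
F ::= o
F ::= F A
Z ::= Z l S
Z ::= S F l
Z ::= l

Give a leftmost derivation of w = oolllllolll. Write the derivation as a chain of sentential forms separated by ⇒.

S⇒oF⇒oAlS⇒oSAolS⇒ooFAolS⇒ooAlSAolS⇒oollSAolS⇒oollllAolS⇒oolllllolS⇒oolllllolll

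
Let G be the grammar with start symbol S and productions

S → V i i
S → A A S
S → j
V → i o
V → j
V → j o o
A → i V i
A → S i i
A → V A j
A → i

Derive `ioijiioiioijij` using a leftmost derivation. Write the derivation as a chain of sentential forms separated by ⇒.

S⇒AAS⇒VAjAS⇒ioAjAS⇒ioijAS⇒ioijiViS⇒ioijiioiS⇒ioijiioiAAS⇒ioijiioiVAjAS⇒ioijiioiioAjAS⇒ioijiioiioijAS⇒ioijiioiioijiS⇒ioijiioiioijij

S ⇒ AAS   [S → A A S]
AAS ⇒ VAjAS   [A → V A j]
VAjAS ⇒ ioAjAS   [V → i o]
ioAjAS ⇒ ioijAS   [A → i]
ioijAS ⇒ ioijiViS   [A → i V i]
ioijiViS ⇒ ioijiioiS   [V → i o]
ioijiioiS ⇒ ioijiioiAAS   [S → A A S]
ioijiioiAAS ⇒ ioijiioiVAjAS   [A → V A j]
ioijiioiVAjAS ⇒ ioijiioiioAjAS   [V → i o]
ioijiioiioAjAS ⇒ ioijiioiioijAS   [A → i]
ioijiioiioijAS ⇒ ioijiioiioijiS   [A → i]
ioijiioiioijiS ⇒ ioijiioiioijij   [S → j]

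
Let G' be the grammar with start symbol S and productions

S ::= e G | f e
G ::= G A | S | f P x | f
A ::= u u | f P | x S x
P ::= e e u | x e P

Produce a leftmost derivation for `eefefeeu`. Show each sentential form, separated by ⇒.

S ⇒ eG   [S ::= e G]
eG ⇒ eS   [G ::= S]
eS ⇒ eeG   [S ::= e G]
eeG ⇒ eeGA   [G ::= G A]
eeGA ⇒ eeSA   [G ::= S]
eeSA ⇒ eefeA   [S ::= f e]
eefeA ⇒ eefefP   [A ::= f P]
eefefP ⇒ eefefeeu   [P ::= e e u]

S ⇒ eG ⇒ eS ⇒ eeG ⇒ eeGA ⇒ eeSA ⇒ eefeA ⇒ eefefP ⇒ eefefeeu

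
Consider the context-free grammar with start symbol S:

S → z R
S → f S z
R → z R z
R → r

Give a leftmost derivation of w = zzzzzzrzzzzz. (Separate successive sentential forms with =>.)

S => zR   [S → z R]
zR => zzRz   [R → z R z]
zzRz => zzzRzz   [R → z R z]
zzzRzz => zzzzRzzz   [R → z R z]
zzzzRzzz => zzzzzRzzzz   [R → z R z]
zzzzzRzzzz => zzzzzzRzzzzz   [R → z R z]
zzzzzzRzzzzz => zzzzzzrzzzzz   [R → r]

S => zR => zzRz => zzzRzz => zzzzRzzz => zzzzzRzzzz => zzzzzzRzzzzz => zzzzzzrzzzzz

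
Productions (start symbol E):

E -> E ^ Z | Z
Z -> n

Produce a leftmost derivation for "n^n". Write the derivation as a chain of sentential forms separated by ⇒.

E ⇒ E^Z ⇒ Z^Z ⇒ n^Z ⇒ n^n

E ⇒ E^Z   [E -> E ^ Z]
E^Z ⇒ Z^Z   [E -> Z]
Z^Z ⇒ n^Z   [Z -> n]
n^Z ⇒ n^n   [Z -> n]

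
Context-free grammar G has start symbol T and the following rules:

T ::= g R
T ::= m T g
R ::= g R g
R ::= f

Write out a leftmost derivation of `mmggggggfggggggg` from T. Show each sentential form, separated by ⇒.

T ⇒ mTg   [T ::= m T g]
mTg ⇒ mmTgg   [T ::= m T g]
mmTgg ⇒ mmgRgg   [T ::= g R]
mmgRgg ⇒ mmggRggg   [R ::= g R g]
mmggRggg ⇒ mmgggRgggg   [R ::= g R g]
mmgggRgggg ⇒ mmggggRggggg   [R ::= g R g]
mmggggRggggg ⇒ mmgggggRgggggg   [R ::= g R g]
mmgggggRgggggg ⇒ mmggggggRggggggg   [R ::= g R g]
mmggggggRggggggg ⇒ mmggggggfggggggg   [R ::= f]

T⇒mTg⇒mmTgg⇒mmgRgg⇒mmggRggg⇒mmgggRgggg⇒mmggggRggggg⇒mmgggggRgggggg⇒mmggggggRggggggg⇒mmggggggfggggggg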